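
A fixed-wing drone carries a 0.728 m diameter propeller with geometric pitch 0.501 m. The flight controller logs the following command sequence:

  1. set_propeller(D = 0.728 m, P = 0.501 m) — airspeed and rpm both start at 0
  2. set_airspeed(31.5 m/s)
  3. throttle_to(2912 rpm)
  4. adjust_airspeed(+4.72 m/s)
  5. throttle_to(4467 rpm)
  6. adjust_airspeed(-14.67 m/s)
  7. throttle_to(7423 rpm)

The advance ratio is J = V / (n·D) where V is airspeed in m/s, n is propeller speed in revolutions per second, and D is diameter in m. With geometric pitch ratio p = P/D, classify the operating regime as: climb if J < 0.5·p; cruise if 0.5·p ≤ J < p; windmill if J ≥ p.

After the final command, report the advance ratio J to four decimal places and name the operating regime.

J = 0.2393, regime = climb

set_propeller: D = 0.728 m, P = 0.501 m (p = P/D = 0.688187); state ← (V=0, rpm=0)
set_airspeed(31.5): V ← 31.5 m/s
throttle_to(2912): rpm ← 2912
adjust_airspeed(+4.72): V ← 31.5 +4.72 = 36.22 m/s
throttle_to(4467): rpm ← 4467
adjust_airspeed(-14.67): V ← 36.22 -14.67 = 21.55 m/s
throttle_to(7423): rpm ← 7423
final state: V = 21.55 m/s, rpm = 7423 → n = rpm/60 = 123.716667 rev/s
J = V / (n·D) = 21.55 / (123.716667 × 0.728) = 0.239270
regime bands: climb J<0.3441 | cruise [0.3441, 0.6882) | windmill J≥0.6882
J = 0.2393 → climb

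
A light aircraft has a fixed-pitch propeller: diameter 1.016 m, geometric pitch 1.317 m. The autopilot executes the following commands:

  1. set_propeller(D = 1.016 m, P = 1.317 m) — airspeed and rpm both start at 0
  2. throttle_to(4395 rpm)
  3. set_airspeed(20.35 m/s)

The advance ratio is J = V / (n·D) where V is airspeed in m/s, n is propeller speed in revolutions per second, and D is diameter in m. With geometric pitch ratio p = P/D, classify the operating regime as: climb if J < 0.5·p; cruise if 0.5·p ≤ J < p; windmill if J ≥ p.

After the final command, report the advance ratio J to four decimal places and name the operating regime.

set_propeller: D = 1.016 m, P = 1.317 m (p = P/D = 1.296260); state ← (V=0, rpm=0)
throttle_to(4395): rpm ← 4395
set_airspeed(20.35): V ← 20.35 m/s
final state: V = 20.35 m/s, rpm = 4395 → n = rpm/60 = 73.250000 rev/s
J = V / (n·D) = 20.35 / (73.250000 × 1.016) = 0.273441
regime bands: climb J<0.6481 | cruise [0.6481, 1.2963) | windmill J≥1.2963
J = 0.2734 → climb

J = 0.2734, regime = climb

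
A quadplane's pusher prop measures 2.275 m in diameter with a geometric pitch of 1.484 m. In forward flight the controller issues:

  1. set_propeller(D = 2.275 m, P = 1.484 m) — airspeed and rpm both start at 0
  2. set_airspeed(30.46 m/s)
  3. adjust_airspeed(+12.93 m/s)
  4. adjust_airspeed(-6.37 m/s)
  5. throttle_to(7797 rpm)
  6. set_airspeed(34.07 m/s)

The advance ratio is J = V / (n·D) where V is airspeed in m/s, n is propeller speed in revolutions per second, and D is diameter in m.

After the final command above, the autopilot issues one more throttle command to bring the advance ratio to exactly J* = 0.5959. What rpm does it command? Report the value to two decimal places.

rpm = 1507.89

set_propeller: D = 2.275 m, P = 1.484 m (p = P/D = 0.652308); state ← (V=0, rpm=0)
set_airspeed(30.46): V ← 30.46 m/s
adjust_airspeed(+12.93): V ← 30.46 +12.93 = 43.39 m/s
adjust_airspeed(-6.37): V ← 43.39 -6.37 = 37.02 m/s
throttle_to(7797): rpm ← 7797
set_airspeed(34.07): V ← 34.07 m/s
final state: V = 34.07 m/s, rpm = 7797 → n = rpm/60 = 129.950000 rev/s
target J* = 0.5959; solve J* = V/(n·D) for n: n = V/(J*·D) = 34.07/(0.5959 × 2.275) = 25.131438 rev/s
rpm = 60·n = 1507.886307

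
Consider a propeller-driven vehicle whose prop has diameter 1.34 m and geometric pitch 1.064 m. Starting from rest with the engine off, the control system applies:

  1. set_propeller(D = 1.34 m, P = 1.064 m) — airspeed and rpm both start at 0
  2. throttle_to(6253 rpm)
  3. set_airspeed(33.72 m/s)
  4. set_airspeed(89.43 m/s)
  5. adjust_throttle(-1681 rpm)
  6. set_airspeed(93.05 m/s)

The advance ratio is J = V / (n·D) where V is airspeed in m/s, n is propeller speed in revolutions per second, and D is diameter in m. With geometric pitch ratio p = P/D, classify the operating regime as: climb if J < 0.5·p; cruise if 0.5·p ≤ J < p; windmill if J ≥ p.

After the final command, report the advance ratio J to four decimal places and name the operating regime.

J = 0.9113, regime = windmill

set_propeller: D = 1.34 m, P = 1.064 m (p = P/D = 0.794030); state ← (V=0, rpm=0)
throttle_to(6253): rpm ← 6253
set_airspeed(33.72): V ← 33.72 m/s
set_airspeed(89.43): V ← 89.43 m/s
adjust_throttle(-1681): rpm ← 6253 -1681 = 4572
set_airspeed(93.05): V ← 93.05 m/s
final state: V = 93.05 m/s, rpm = 4572 → n = rpm/60 = 76.200000 rev/s
J = V / (n·D) = 93.05 / (76.200000 × 1.34) = 0.911290
regime bands: climb J<0.3970 | cruise [0.3970, 0.7940) | windmill J≥0.7940
J = 0.9113 → windmill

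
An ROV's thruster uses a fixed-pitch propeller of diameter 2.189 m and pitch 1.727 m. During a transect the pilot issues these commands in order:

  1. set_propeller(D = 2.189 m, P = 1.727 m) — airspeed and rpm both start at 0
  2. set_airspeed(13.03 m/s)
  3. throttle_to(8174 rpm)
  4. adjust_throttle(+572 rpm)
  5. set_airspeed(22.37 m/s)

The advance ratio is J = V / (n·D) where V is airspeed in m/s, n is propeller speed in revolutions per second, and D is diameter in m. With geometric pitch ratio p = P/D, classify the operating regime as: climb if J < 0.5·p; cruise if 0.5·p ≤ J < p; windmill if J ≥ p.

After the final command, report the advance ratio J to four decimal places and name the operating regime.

J = 0.0701, regime = climb

set_propeller: D = 2.189 m, P = 1.727 m (p = P/D = 0.788945); state ← (V=0, rpm=0)
set_airspeed(13.03): V ← 13.03 m/s
throttle_to(8174): rpm ← 8174
adjust_throttle(+572): rpm ← 8174 +572 = 8746
set_airspeed(22.37): V ← 22.37 m/s
final state: V = 22.37 m/s, rpm = 8746 → n = rpm/60 = 145.766667 rev/s
J = V / (n·D) = 22.37 / (145.766667 × 2.189) = 0.070107
regime bands: climb J<0.3945 | cruise [0.3945, 0.7889) | windmill J≥0.7889
J = 0.0701 → climb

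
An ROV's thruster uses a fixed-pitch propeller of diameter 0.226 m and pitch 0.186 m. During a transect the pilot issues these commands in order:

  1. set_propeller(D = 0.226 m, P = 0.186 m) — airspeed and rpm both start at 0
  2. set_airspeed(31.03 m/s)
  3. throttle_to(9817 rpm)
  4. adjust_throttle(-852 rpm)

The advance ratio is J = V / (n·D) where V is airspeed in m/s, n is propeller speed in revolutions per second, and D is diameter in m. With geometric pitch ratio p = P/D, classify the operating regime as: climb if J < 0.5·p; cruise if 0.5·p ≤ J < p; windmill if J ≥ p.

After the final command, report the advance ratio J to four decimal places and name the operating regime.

J = 0.9189, regime = windmill

set_propeller: D = 0.226 m, P = 0.186 m (p = P/D = 0.823009); state ← (V=0, rpm=0)
set_airspeed(31.03): V ← 31.03 m/s
throttle_to(9817): rpm ← 9817
adjust_throttle(-852): rpm ← 9817 -852 = 8965
final state: V = 31.03 m/s, rpm = 8965 → n = rpm/60 = 149.416667 rev/s
J = V / (n·D) = 31.03 / (149.416667 × 0.226) = 0.918913
regime bands: climb J<0.4115 | cruise [0.4115, 0.8230) | windmill J≥0.8230
J = 0.9189 → windmill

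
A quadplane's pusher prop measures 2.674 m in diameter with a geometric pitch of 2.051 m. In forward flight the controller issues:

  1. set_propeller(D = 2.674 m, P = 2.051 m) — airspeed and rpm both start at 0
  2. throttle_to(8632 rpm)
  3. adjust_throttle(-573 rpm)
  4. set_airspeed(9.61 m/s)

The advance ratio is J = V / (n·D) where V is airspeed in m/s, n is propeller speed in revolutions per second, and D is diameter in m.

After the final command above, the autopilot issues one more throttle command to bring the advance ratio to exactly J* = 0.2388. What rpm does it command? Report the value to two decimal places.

set_propeller: D = 2.674 m, P = 2.051 m (p = P/D = 0.767016); state ← (V=0, rpm=0)
throttle_to(8632): rpm ← 8632
adjust_throttle(-573): rpm ← 8632 -573 = 8059
set_airspeed(9.61): V ← 9.61 m/s
final state: V = 9.61 m/s, rpm = 8059 → n = rpm/60 = 134.316667 rev/s
target J* = 0.2388; solve J* = V/(n·D) for n: n = V/(J*·D) = 9.61/(0.2388 × 2.674) = 15.049694 rev/s
rpm = 60·n = 902.981625

rpm = 902.98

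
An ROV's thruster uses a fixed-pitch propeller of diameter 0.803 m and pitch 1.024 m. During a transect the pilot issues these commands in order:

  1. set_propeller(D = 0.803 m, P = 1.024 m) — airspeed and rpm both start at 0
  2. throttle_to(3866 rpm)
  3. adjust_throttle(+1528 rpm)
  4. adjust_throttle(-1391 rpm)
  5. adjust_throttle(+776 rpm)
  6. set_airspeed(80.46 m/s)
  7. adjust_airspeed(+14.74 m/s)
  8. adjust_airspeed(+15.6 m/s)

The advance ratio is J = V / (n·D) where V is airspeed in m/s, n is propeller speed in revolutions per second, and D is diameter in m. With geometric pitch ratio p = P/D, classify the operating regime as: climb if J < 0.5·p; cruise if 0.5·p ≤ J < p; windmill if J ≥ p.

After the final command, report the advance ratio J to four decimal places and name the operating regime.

J = 1.7324, regime = windmill

set_propeller: D = 0.803 m, P = 1.024 m (p = P/D = 1.275218); state ← (V=0, rpm=0)
throttle_to(3866): rpm ← 3866
adjust_throttle(+1528): rpm ← 3866 +1528 = 5394
adjust_throttle(-1391): rpm ← 5394 -1391 = 4003
adjust_throttle(+776): rpm ← 4003 +776 = 4779
set_airspeed(80.46): V ← 80.46 m/s
adjust_airspeed(+14.74): V ← 80.46 +14.74 = 95.2 m/s
adjust_airspeed(+15.6): V ← 95.2 +15.6 = 110.8 m/s
final state: V = 110.8 m/s, rpm = 4779 → n = rpm/60 = 79.650000 rev/s
J = V / (n·D) = 110.8 / (79.650000 × 0.803) = 1.732361
regime bands: climb J<0.6376 | cruise [0.6376, 1.2752) | windmill J≥1.2752
J = 1.7324 → windmill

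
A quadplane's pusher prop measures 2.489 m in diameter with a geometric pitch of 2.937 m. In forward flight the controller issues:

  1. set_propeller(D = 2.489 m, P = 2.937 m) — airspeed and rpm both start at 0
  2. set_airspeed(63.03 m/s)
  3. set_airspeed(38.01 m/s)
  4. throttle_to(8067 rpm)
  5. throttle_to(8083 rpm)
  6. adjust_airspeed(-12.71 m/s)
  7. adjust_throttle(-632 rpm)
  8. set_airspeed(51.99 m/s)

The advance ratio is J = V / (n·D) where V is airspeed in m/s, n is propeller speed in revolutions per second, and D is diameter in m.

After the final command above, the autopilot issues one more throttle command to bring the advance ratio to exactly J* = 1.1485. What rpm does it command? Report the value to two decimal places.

set_propeller: D = 2.489 m, P = 2.937 m (p = P/D = 1.179992); state ← (V=0, rpm=0)
set_airspeed(63.03): V ← 63.03 m/s
set_airspeed(38.01): V ← 38.01 m/s
throttle_to(8067): rpm ← 8067
throttle_to(8083): rpm ← 8083
adjust_airspeed(-12.71): V ← 38.01 -12.71 = 25.3 m/s
adjust_throttle(-632): rpm ← 8083 -632 = 7451
set_airspeed(51.99): V ← 51.99 m/s
final state: V = 51.99 m/s, rpm = 7451 → n = rpm/60 = 124.183333 rev/s
target J* = 1.1485; solve J* = V/(n·D) for n: n = V/(J*·D) = 51.99/(1.1485 × 2.489) = 18.187120 rev/s
rpm = 60·n = 1091.227172

rpm = 1091.23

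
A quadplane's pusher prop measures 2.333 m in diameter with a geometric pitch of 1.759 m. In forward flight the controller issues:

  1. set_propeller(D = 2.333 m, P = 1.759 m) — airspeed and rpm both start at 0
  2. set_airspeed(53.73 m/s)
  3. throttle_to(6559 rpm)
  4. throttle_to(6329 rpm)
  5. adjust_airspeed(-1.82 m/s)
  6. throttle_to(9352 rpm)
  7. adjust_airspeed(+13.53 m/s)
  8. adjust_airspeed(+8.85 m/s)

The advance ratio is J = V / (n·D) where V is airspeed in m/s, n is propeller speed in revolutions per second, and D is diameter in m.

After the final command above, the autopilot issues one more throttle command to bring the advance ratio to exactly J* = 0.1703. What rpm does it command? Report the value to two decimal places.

set_propeller: D = 2.333 m, P = 1.759 m (p = P/D = 0.753965); state ← (V=0, rpm=0)
set_airspeed(53.73): V ← 53.73 m/s
throttle_to(6559): rpm ← 6559
throttle_to(6329): rpm ← 6329
adjust_airspeed(-1.82): V ← 53.73 -1.82 = 51.91 m/s
throttle_to(9352): rpm ← 9352
adjust_airspeed(+13.53): V ← 51.91 +13.53 = 65.44 m/s
adjust_airspeed(+8.85): V ← 65.44 +8.85 = 74.29 m/s
final state: V = 74.29 m/s, rpm = 9352 → n = rpm/60 = 155.866667 rev/s
target J* = 0.1703; solve J* = V/(n·D) for n: n = V/(J*·D) = 74.29/(0.1703 × 2.333) = 186.982504 rev/s
rpm = 60·n = 11218.950245

rpm = 11218.95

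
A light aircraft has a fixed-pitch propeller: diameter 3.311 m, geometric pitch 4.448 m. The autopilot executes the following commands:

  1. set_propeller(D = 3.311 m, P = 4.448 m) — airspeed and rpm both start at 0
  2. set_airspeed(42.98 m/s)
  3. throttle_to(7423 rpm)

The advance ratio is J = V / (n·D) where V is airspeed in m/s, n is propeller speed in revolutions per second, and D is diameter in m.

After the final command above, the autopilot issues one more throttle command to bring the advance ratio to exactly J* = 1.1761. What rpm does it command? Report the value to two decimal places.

rpm = 662.24

set_propeller: D = 3.311 m, P = 4.448 m (p = P/D = 1.343401); state ← (V=0, rpm=0)
set_airspeed(42.98): V ← 42.98 m/s
throttle_to(7423): rpm ← 7423
final state: V = 42.98 m/s, rpm = 7423 → n = rpm/60 = 123.716667 rev/s
target J* = 1.1761; solve J* = V/(n·D) for n: n = V/(J*·D) = 42.98/(1.1761 × 3.311) = 11.037303 rev/s
rpm = 60·n = 662.238203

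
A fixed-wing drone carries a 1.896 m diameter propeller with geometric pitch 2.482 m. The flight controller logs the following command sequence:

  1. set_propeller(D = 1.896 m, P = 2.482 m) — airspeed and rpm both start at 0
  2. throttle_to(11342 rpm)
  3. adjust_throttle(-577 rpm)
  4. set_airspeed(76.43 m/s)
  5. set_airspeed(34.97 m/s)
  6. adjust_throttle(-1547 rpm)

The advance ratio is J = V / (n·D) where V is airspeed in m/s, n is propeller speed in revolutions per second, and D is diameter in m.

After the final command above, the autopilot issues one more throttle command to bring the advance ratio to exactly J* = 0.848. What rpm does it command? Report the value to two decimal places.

rpm = 1305.01

set_propeller: D = 1.896 m, P = 2.482 m (p = P/D = 1.309072); state ← (V=0, rpm=0)
throttle_to(11342): rpm ← 11342
adjust_throttle(-577): rpm ← 11342 -577 = 10765
set_airspeed(76.43): V ← 76.43 m/s
set_airspeed(34.97): V ← 34.97 m/s
adjust_throttle(-1547): rpm ← 10765 -1547 = 9218
final state: V = 34.97 m/s, rpm = 9218 → n = rpm/60 = 153.633333 rev/s
target J* = 0.848; solve J* = V/(n·D) for n: n = V/(J*·D) = 34.97/(0.848 × 1.896) = 21.750109 rev/s
rpm = 60·n = 1305.006568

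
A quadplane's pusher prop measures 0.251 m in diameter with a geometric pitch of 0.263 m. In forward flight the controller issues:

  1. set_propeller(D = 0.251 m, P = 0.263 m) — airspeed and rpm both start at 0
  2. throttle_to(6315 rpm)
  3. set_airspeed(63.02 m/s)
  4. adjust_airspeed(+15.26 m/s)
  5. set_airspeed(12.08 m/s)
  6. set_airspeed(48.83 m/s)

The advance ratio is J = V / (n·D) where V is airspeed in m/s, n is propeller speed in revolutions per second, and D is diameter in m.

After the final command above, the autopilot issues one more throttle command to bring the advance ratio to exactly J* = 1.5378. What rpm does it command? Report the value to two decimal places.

rpm = 7590.40

set_propeller: D = 0.251 m, P = 0.263 m (p = P/D = 1.047809); state ← (V=0, rpm=0)
throttle_to(6315): rpm ← 6315
set_airspeed(63.02): V ← 63.02 m/s
adjust_airspeed(+15.26): V ← 63.02 +15.26 = 78.28 m/s
set_airspeed(12.08): V ← 12.08 m/s
set_airspeed(48.83): V ← 48.83 m/s
final state: V = 48.83 m/s, rpm = 6315 → n = rpm/60 = 105.250000 rev/s
target J* = 1.5378; solve J* = V/(n·D) for n: n = V/(J*·D) = 48.83/(1.5378 × 0.251) = 126.506589 rev/s
rpm = 60·n = 7590.395344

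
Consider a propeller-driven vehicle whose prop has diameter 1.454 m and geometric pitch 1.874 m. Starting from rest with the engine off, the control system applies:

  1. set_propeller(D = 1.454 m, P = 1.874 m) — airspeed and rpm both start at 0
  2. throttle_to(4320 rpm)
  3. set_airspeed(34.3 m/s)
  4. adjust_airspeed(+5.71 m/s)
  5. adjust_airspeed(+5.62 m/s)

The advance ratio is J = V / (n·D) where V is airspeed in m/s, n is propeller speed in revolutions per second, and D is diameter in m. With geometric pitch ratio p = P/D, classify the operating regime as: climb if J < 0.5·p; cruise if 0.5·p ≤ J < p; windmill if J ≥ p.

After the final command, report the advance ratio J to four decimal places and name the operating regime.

set_propeller: D = 1.454 m, P = 1.874 m (p = P/D = 1.288858); state ← (V=0, rpm=0)
throttle_to(4320): rpm ← 4320
set_airspeed(34.3): V ← 34.3 m/s
adjust_airspeed(+5.71): V ← 34.3 +5.71 = 40.01 m/s
adjust_airspeed(+5.62): V ← 40.01 +5.62 = 45.63 m/s
final state: V = 45.63 m/s, rpm = 4320 → n = rpm/60 = 72.000000 rev/s
J = V / (n·D) = 45.63 / (72.000000 × 1.454) = 0.435867
regime bands: climb J<0.6444 | cruise [0.6444, 1.2889) | windmill J≥1.2889
J = 0.4359 → climb

J = 0.4359, regime = climb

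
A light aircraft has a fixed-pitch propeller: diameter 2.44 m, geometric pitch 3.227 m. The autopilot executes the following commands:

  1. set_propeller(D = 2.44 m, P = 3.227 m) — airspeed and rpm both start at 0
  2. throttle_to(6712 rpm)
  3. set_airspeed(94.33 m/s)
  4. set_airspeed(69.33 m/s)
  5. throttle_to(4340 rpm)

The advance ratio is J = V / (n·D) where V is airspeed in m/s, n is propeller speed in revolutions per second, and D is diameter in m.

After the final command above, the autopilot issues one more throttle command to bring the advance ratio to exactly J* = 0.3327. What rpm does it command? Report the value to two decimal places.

rpm = 5124.24

set_propeller: D = 2.44 m, P = 3.227 m (p = P/D = 1.322541); state ← (V=0, rpm=0)
throttle_to(6712): rpm ← 6712
set_airspeed(94.33): V ← 94.33 m/s
set_airspeed(69.33): V ← 69.33 m/s
throttle_to(4340): rpm ← 4340
final state: V = 69.33 m/s, rpm = 4340 → n = rpm/60 = 72.333333 rev/s
target J* = 0.3327; solve J* = V/(n·D) for n: n = V/(J*·D) = 69.33/(0.3327 × 2.44) = 85.404071 rev/s
rpm = 60·n = 5124.244261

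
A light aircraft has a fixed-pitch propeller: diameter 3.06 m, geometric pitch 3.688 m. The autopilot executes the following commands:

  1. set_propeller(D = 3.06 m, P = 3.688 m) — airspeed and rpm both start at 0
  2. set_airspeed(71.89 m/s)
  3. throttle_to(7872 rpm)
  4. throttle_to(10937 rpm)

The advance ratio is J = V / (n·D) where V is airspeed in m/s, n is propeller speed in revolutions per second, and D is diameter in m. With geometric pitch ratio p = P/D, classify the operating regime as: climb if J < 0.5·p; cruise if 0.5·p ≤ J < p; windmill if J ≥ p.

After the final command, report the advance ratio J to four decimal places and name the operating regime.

set_propeller: D = 3.06 m, P = 3.688 m (p = P/D = 1.205229); state ← (V=0, rpm=0)
set_airspeed(71.89): V ← 71.89 m/s
throttle_to(7872): rpm ← 7872
throttle_to(10937): rpm ← 10937
final state: V = 71.89 m/s, rpm = 10937 → n = rpm/60 = 182.283333 rev/s
J = V / (n·D) = 71.89 / (182.283333 × 3.06) = 0.128884
regime bands: climb J<0.6026 | cruise [0.6026, 1.2052) | windmill J≥1.2052
J = 0.1289 → climb

J = 0.1289, regime = climb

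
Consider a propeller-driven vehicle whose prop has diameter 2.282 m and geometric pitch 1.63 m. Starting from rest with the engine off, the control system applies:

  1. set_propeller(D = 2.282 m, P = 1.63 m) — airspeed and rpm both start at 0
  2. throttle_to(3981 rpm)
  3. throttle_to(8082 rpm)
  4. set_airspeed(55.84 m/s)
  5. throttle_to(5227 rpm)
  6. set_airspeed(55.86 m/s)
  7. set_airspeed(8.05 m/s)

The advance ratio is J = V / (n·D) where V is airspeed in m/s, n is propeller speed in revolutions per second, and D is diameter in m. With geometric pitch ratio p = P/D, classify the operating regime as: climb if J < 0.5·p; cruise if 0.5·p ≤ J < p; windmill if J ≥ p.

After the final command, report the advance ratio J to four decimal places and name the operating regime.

set_propeller: D = 2.282 m, P = 1.63 m (p = P/D = 0.714286); state ← (V=0, rpm=0)
throttle_to(3981): rpm ← 3981
throttle_to(8082): rpm ← 8082
set_airspeed(55.84): V ← 55.84 m/s
throttle_to(5227): rpm ← 5227
set_airspeed(55.86): V ← 55.86 m/s
set_airspeed(8.05): V ← 8.05 m/s
final state: V = 8.05 m/s, rpm = 5227 → n = rpm/60 = 87.116667 rev/s
J = V / (n·D) = 8.05 / (87.116667 × 2.282) = 0.040493
regime bands: climb J<0.3571 | cruise [0.3571, 0.7143) | windmill J≥0.7143
J = 0.0405 → climb

J = 0.0405, regime = climb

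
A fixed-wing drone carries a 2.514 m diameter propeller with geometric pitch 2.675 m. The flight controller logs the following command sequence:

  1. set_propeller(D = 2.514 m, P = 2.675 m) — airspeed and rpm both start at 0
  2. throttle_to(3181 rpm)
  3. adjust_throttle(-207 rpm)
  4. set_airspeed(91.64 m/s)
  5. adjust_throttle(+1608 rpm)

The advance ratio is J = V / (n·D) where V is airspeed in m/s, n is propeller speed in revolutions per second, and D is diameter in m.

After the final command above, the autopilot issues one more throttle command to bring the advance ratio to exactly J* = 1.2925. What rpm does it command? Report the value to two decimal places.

rpm = 1692.16

set_propeller: D = 2.514 m, P = 2.675 m (p = P/D = 1.064041); state ← (V=0, rpm=0)
throttle_to(3181): rpm ← 3181
adjust_throttle(-207): rpm ← 3181 -207 = 2974
set_airspeed(91.64): V ← 91.64 m/s
adjust_throttle(+1608): rpm ← 2974 +1608 = 4582
final state: V = 91.64 m/s, rpm = 4582 → n = rpm/60 = 76.366667 rev/s
target J* = 1.2925; solve J* = V/(n·D) for n: n = V/(J*·D) = 91.64/(1.2925 × 2.514) = 28.202607 rev/s
rpm = 60·n = 1692.156419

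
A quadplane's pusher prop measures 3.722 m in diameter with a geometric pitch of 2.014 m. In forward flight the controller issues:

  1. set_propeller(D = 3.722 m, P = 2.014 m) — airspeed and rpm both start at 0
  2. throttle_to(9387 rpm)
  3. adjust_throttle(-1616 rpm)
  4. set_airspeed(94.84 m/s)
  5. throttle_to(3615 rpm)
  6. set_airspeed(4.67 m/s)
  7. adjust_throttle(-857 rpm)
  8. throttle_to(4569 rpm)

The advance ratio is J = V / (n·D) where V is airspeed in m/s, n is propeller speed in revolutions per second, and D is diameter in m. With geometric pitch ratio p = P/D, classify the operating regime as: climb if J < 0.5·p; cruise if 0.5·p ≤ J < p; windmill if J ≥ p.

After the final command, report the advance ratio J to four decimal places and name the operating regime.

set_propeller: D = 3.722 m, P = 2.014 m (p = P/D = 0.541107); state ← (V=0, rpm=0)
throttle_to(9387): rpm ← 9387
adjust_throttle(-1616): rpm ← 9387 -1616 = 7771
set_airspeed(94.84): V ← 94.84 m/s
throttle_to(3615): rpm ← 3615
set_airspeed(4.67): V ← 4.67 m/s
adjust_throttle(-857): rpm ← 3615 -857 = 2758
throttle_to(4569): rpm ← 4569
final state: V = 4.67 m/s, rpm = 4569 → n = rpm/60 = 76.150000 rev/s
J = V / (n·D) = 4.67 / (76.150000 × 3.722) = 0.016477
regime bands: climb J<0.2706 | cruise [0.2706, 0.5411) | windmill J≥0.5411
J = 0.0165 → climb

J = 0.0165, regime = climb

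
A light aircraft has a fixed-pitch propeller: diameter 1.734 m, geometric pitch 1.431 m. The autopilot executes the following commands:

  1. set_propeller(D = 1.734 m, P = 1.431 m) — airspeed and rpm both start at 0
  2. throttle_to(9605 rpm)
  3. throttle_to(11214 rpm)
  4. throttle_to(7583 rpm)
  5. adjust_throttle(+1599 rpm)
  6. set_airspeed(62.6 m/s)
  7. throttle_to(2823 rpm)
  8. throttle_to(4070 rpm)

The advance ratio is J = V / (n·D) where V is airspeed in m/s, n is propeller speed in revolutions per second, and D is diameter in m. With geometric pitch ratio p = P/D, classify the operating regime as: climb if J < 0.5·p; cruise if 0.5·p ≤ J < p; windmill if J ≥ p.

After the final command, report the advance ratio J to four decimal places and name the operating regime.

set_propeller: D = 1.734 m, P = 1.431 m (p = P/D = 0.825260); state ← (V=0, rpm=0)
throttle_to(9605): rpm ← 9605
throttle_to(11214): rpm ← 11214
throttle_to(7583): rpm ← 7583
adjust_throttle(+1599): rpm ← 7583 +1599 = 9182
set_airspeed(62.6): V ← 62.6 m/s
throttle_to(2823): rpm ← 2823
throttle_to(4070): rpm ← 4070
final state: V = 62.6 m/s, rpm = 4070 → n = rpm/60 = 67.833333 rev/s
J = V / (n·D) = 62.6 / (67.833333 × 1.734) = 0.532209
regime bands: climb J<0.4126 | cruise [0.4126, 0.8253) | windmill J≥0.8253
J = 0.5322 → cruise

J = 0.5322, regime = cruise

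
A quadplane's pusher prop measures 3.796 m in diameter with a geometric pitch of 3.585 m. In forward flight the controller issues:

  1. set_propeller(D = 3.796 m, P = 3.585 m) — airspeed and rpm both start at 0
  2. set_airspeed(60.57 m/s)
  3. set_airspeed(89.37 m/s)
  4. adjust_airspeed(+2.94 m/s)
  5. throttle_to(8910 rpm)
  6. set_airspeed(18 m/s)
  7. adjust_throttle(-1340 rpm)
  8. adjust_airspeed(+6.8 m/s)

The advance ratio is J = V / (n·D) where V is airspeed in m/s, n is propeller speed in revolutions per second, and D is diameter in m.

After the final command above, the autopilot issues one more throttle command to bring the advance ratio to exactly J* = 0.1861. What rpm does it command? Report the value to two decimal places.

set_propeller: D = 3.796 m, P = 3.585 m (p = P/D = 0.944415); state ← (V=0, rpm=0)
set_airspeed(60.57): V ← 60.57 m/s
set_airspeed(89.37): V ← 89.37 m/s
adjust_airspeed(+2.94): V ← 89.37 +2.94 = 92.31 m/s
throttle_to(8910): rpm ← 8910
set_airspeed(18): V ← 18 m/s
adjust_throttle(-1340): rpm ← 8910 -1340 = 7570
adjust_airspeed(+6.8): V ← 18 +6.8 = 24.8 m/s
final state: V = 24.8 m/s, rpm = 7570 → n = rpm/60 = 126.166667 rev/s
target J* = 0.1861; solve J* = V/(n·D) for n: n = V/(J*·D) = 24.8/(0.1861 × 3.796) = 35.105819 rev/s
rpm = 60·n = 2106.349114

rpm = 2106.35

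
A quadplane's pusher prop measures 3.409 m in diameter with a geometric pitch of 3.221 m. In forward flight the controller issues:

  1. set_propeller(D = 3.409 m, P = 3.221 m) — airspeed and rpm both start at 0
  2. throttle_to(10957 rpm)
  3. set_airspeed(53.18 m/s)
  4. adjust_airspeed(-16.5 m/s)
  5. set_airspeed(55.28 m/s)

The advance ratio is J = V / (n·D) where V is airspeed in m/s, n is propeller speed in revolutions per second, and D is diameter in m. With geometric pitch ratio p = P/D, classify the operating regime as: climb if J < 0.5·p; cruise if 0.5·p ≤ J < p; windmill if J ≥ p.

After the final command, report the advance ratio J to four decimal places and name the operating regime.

set_propeller: D = 3.409 m, P = 3.221 m (p = P/D = 0.944852); state ← (V=0, rpm=0)
throttle_to(10957): rpm ← 10957
set_airspeed(53.18): V ← 53.18 m/s
adjust_airspeed(-16.5): V ← 53.18 -16.5 = 36.68 m/s
set_airspeed(55.28): V ← 55.28 m/s
final state: V = 55.28 m/s, rpm = 10957 → n = rpm/60 = 182.616667 rev/s
J = V / (n·D) = 55.28 / (182.616667 × 3.409) = 0.088797
regime bands: climb J<0.4724 | cruise [0.4724, 0.9449) | windmill J≥0.9449
J = 0.0888 → climb

J = 0.0888, regime = climb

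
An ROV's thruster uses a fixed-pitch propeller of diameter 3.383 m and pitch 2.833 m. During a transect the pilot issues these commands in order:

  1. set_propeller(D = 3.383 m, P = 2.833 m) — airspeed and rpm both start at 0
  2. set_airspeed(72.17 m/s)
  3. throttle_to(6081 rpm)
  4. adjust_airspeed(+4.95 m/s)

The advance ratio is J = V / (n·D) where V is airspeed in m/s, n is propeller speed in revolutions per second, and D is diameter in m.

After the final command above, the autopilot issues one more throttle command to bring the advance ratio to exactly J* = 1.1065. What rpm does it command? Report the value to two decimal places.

rpm = 1236.13

set_propeller: D = 3.383 m, P = 2.833 m (p = P/D = 0.837422); state ← (V=0, rpm=0)
set_airspeed(72.17): V ← 72.17 m/s
throttle_to(6081): rpm ← 6081
adjust_airspeed(+4.95): V ← 72.17 +4.95 = 77.12 m/s
final state: V = 77.12 m/s, rpm = 6081 → n = rpm/60 = 101.350000 rev/s
target J* = 1.1065; solve J* = V/(n·D) for n: n = V/(J*·D) = 77.12/(1.1065 × 3.383) = 20.602200 rev/s
rpm = 60·n = 1236.132017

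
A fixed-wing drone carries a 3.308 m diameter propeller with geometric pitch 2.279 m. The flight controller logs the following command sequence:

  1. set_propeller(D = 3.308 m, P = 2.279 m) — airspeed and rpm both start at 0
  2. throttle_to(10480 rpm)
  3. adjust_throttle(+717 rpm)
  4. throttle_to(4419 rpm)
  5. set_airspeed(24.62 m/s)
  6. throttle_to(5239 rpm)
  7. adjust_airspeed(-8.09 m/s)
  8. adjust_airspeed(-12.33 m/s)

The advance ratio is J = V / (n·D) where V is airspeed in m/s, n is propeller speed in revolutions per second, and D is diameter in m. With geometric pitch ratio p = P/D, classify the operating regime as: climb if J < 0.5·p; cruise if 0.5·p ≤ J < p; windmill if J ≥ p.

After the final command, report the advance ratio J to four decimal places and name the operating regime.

set_propeller: D = 3.308 m, P = 2.279 m (p = P/D = 0.688936); state ← (V=0, rpm=0)
throttle_to(10480): rpm ← 10480
adjust_throttle(+717): rpm ← 10480 +717 = 11197
throttle_to(4419): rpm ← 4419
set_airspeed(24.62): V ← 24.62 m/s
throttle_to(5239): rpm ← 5239
adjust_airspeed(-8.09): V ← 24.62 -8.09 = 16.53 m/s
adjust_airspeed(-12.33): V ← 16.53 -12.33 = 4.2 m/s
final state: V = 4.2 m/s, rpm = 5239 → n = rpm/60 = 87.316667 rev/s
J = V / (n·D) = 4.2 / (87.316667 × 3.308) = 0.014541
regime bands: climb J<0.3445 | cruise [0.3445, 0.6889) | windmill J≥0.6889
J = 0.0145 → climb

J = 0.0145, regime = climb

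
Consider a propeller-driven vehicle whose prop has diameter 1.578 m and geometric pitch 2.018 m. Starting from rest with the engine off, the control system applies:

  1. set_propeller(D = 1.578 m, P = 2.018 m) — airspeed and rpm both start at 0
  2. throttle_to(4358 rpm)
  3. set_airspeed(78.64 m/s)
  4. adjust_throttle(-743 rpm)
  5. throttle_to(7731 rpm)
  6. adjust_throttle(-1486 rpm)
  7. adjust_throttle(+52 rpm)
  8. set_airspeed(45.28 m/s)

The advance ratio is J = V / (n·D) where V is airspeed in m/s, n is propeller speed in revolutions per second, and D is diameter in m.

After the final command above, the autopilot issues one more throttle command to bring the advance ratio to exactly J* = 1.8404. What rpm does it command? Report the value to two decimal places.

rpm = 935.49

set_propeller: D = 1.578 m, P = 2.018 m (p = P/D = 1.278834); state ← (V=0, rpm=0)
throttle_to(4358): rpm ← 4358
set_airspeed(78.64): V ← 78.64 m/s
adjust_throttle(-743): rpm ← 4358 -743 = 3615
throttle_to(7731): rpm ← 7731
adjust_throttle(-1486): rpm ← 7731 -1486 = 6245
adjust_throttle(+52): rpm ← 6245 +52 = 6297
set_airspeed(45.28): V ← 45.28 m/s
final state: V = 45.28 m/s, rpm = 6297 → n = rpm/60 = 104.950000 rev/s
target J* = 1.8404; solve J* = V/(n·D) for n: n = V/(J*·D) = 45.28/(1.8404 × 1.578) = 15.591475 rev/s
rpm = 60·n = 935.488483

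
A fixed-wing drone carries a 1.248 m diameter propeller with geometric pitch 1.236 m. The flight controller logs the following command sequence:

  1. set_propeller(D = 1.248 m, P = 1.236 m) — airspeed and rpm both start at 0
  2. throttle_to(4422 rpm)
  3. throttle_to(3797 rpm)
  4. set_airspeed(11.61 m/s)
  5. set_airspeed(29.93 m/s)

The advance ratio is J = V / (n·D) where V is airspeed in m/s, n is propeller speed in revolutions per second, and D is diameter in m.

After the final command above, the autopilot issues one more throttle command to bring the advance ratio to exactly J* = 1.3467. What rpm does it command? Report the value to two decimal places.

rpm = 1068.50

set_propeller: D = 1.248 m, P = 1.236 m (p = P/D = 0.990385); state ← (V=0, rpm=0)
throttle_to(4422): rpm ← 4422
throttle_to(3797): rpm ← 3797
set_airspeed(11.61): V ← 11.61 m/s
set_airspeed(29.93): V ← 29.93 m/s
final state: V = 29.93 m/s, rpm = 3797 → n = rpm/60 = 63.283333 rev/s
target J* = 1.3467; solve J* = V/(n·D) for n: n = V/(J*·D) = 29.93/(1.3467 × 1.248) = 17.808251 rev/s
rpm = 60·n = 1068.495068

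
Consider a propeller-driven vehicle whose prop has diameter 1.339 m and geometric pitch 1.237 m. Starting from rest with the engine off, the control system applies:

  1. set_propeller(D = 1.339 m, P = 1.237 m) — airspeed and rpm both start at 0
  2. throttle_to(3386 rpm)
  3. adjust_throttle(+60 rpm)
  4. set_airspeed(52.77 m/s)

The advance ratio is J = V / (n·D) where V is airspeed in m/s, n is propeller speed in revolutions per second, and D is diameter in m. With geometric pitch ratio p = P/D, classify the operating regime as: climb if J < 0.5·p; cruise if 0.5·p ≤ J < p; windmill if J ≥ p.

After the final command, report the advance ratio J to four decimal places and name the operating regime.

J = 0.6862, regime = cruise

set_propeller: D = 1.339 m, P = 1.237 m (p = P/D = 0.923824); state ← (V=0, rpm=0)
throttle_to(3386): rpm ← 3386
adjust_throttle(+60): rpm ← 3386 +60 = 3446
set_airspeed(52.77): V ← 52.77 m/s
final state: V = 52.77 m/s, rpm = 3446 → n = rpm/60 = 57.433333 rev/s
J = V / (n·D) = 52.77 / (57.433333 × 1.339) = 0.686187
regime bands: climb J<0.4619 | cruise [0.4619, 0.9238) | windmill J≥0.9238
J = 0.6862 → cruise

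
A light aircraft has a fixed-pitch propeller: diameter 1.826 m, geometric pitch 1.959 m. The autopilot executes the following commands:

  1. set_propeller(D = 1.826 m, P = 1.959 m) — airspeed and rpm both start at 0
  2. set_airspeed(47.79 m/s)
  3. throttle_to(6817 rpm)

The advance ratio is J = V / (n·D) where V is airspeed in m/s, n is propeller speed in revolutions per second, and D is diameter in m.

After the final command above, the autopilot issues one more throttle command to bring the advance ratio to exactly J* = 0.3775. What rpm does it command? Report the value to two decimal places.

set_propeller: D = 1.826 m, P = 1.959 m (p = P/D = 1.072837); state ← (V=0, rpm=0)
set_airspeed(47.79): V ← 47.79 m/s
throttle_to(6817): rpm ← 6817
final state: V = 47.79 m/s, rpm = 6817 → n = rpm/60 = 113.616667 rev/s
target J* = 0.3775; solve J* = V/(n·D) for n: n = V/(J*·D) = 47.79/(0.3775 × 1.826) = 69.329697 rev/s
rpm = 60·n = 4159.781812

rpm = 4159.78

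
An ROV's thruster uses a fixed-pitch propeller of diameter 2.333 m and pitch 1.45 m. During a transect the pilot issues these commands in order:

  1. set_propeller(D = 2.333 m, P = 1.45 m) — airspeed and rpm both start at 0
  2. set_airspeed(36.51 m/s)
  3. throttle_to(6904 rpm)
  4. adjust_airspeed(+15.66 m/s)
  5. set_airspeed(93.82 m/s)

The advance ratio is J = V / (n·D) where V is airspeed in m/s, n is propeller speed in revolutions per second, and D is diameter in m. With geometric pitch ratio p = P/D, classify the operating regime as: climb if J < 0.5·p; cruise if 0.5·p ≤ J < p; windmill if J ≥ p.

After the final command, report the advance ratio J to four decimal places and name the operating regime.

set_propeller: D = 2.333 m, P = 1.45 m (p = P/D = 0.621517); state ← (V=0, rpm=0)
set_airspeed(36.51): V ← 36.51 m/s
throttle_to(6904): rpm ← 6904
adjust_airspeed(+15.66): V ← 36.51 +15.66 = 52.17 m/s
set_airspeed(93.82): V ← 93.82 m/s
final state: V = 93.82 m/s, rpm = 6904 → n = rpm/60 = 115.066667 rev/s
J = V / (n·D) = 93.82 / (115.066667 × 2.333) = 0.349487
regime bands: climb J<0.3108 | cruise [0.3108, 0.6215) | windmill J≥0.6215
J = 0.3495 → cruise

J = 0.3495, regime = cruise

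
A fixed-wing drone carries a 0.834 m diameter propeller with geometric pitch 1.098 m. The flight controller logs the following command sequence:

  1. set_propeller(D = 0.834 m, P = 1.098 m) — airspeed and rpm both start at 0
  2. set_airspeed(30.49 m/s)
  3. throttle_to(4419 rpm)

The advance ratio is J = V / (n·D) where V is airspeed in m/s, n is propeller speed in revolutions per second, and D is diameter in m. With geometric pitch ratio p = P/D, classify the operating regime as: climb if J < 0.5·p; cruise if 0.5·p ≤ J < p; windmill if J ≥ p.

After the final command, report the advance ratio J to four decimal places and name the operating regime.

set_propeller: D = 0.834 m, P = 1.098 m (p = P/D = 1.316547); state ← (V=0, rpm=0)
set_airspeed(30.49): V ← 30.49 m/s
throttle_to(4419): rpm ← 4419
final state: V = 30.49 m/s, rpm = 4419 → n = rpm/60 = 73.650000 rev/s
J = V / (n·D) = 30.49 / (73.650000 × 0.834) = 0.496385
regime bands: climb J<0.6583 | cruise [0.6583, 1.3165) | windmill J≥1.3165
J = 0.4964 → climb

J = 0.4964, regime = climb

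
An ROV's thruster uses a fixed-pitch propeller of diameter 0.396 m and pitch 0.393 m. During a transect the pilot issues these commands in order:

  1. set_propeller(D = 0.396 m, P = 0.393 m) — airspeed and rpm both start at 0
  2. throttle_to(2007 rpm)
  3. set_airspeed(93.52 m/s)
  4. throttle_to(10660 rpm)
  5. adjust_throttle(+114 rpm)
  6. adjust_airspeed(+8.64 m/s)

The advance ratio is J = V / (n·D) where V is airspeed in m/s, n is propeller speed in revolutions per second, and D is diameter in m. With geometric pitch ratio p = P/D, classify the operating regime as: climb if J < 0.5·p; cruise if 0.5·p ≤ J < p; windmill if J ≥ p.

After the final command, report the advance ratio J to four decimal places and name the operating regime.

set_propeller: D = 0.396 m, P = 0.393 m (p = P/D = 0.992424); state ← (V=0, rpm=0)
throttle_to(2007): rpm ← 2007
set_airspeed(93.52): V ← 93.52 m/s
throttle_to(10660): rpm ← 10660
adjust_throttle(+114): rpm ← 10660 +114 = 10774
adjust_airspeed(+8.64): V ← 93.52 +8.64 = 102.16 m/s
final state: V = 102.16 m/s, rpm = 10774 → n = rpm/60 = 179.566667 rev/s
J = V / (n·D) = 102.16 / (179.566667 × 0.396) = 1.436680
regime bands: climb J<0.4962 | cruise [0.4962, 0.9924) | windmill J≥0.9924
J = 1.4367 → windmill

J = 1.4367, regime = windmill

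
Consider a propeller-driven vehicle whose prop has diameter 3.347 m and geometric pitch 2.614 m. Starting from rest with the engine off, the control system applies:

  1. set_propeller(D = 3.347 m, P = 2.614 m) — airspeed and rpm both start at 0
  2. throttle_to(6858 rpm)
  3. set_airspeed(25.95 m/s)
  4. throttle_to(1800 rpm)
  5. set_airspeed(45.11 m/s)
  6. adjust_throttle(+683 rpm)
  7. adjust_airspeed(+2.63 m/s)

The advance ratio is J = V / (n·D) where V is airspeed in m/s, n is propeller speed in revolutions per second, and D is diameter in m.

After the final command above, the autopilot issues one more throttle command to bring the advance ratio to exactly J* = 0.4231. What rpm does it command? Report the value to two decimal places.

set_propeller: D = 3.347 m, P = 2.614 m (p = P/D = 0.780998); state ← (V=0, rpm=0)
throttle_to(6858): rpm ← 6858
set_airspeed(25.95): V ← 25.95 m/s
throttle_to(1800): rpm ← 1800
set_airspeed(45.11): V ← 45.11 m/s
adjust_throttle(+683): rpm ← 1800 +683 = 2483
adjust_airspeed(+2.63): V ← 45.11 +2.63 = 47.74 m/s
final state: V = 47.74 m/s, rpm = 2483 → n = rpm/60 = 41.383333 rev/s
target J* = 0.4231; solve J* = V/(n·D) for n: n = V/(J*·D) = 47.74/(0.4231 × 3.347) = 33.711935 rev/s
rpm = 60·n = 2022.716082

rpm = 2022.72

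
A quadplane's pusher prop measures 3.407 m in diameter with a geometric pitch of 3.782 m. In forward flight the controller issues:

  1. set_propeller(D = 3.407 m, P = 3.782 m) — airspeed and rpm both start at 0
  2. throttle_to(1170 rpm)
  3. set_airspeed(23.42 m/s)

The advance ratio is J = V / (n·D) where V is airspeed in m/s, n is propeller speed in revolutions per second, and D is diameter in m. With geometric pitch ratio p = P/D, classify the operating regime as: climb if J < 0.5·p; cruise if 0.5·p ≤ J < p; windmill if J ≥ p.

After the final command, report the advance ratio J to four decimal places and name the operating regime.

set_propeller: D = 3.407 m, P = 3.782 m (p = P/D = 1.110068); state ← (V=0, rpm=0)
throttle_to(1170): rpm ← 1170
set_airspeed(23.42): V ← 23.42 m/s
final state: V = 23.42 m/s, rpm = 1170 → n = rpm/60 = 19.500000 rev/s
J = V / (n·D) = 23.42 / (19.500000 × 3.407) = 0.352517
regime bands: climb J<0.5550 | cruise [0.5550, 1.1101) | windmill J≥1.1101
J = 0.3525 → climb

J = 0.3525, regime = climb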